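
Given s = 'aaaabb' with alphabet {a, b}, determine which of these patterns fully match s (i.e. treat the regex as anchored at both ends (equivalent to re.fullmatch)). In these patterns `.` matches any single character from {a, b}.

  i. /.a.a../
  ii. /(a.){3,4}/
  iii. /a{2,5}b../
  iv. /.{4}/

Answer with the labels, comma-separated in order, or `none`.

i → match
ii → no match
iii → no match
iv → no match

i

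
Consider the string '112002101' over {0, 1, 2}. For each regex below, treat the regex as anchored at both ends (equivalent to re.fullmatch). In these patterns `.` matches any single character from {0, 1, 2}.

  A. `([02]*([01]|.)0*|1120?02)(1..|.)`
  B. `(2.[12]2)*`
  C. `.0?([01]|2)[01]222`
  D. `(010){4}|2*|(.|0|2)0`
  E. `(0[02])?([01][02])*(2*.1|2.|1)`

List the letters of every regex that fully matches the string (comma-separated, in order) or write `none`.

A → match
B → no match
C → no match — must end with '222'
D → no match
E → no match

A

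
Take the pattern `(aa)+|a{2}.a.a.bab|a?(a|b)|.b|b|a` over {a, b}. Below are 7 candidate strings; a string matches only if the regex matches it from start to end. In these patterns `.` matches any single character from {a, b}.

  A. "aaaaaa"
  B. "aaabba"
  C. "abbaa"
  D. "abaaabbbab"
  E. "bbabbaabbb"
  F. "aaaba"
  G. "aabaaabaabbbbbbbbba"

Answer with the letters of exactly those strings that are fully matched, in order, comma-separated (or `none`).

A. "aaaaaa" → match
B. "aaabba" → no match
C. "abbaa" → no match
D. "abaaabbbab" → no match
E. "bbabbaabbb" → no match
F. "aaaba" → no match
G → no match

A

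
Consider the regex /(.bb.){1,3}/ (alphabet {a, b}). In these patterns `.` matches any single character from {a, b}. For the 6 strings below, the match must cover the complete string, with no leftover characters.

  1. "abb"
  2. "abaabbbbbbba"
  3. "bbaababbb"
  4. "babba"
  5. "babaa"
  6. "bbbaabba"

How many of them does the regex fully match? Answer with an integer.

1 → no match
2 → no match
3 → no match
4 → no match
5 → no match
6 → match
Total matched: 1

1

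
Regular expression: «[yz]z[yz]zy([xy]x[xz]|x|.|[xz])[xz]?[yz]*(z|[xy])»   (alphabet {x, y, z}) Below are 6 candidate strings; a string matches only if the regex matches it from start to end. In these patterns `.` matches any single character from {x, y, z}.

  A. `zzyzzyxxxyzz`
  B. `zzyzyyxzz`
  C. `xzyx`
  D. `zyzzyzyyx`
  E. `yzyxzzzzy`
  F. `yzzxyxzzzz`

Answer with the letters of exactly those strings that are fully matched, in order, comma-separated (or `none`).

B

A. `zzyzzyxxxyzz` → no match
B. `zzyzyyxzz` → match
C. `xzyx` → no match
D. `zyzzyzyyx` → no match
E. `yzyxzzzzy` → no match
F. `yzzxyxzzzz` → no match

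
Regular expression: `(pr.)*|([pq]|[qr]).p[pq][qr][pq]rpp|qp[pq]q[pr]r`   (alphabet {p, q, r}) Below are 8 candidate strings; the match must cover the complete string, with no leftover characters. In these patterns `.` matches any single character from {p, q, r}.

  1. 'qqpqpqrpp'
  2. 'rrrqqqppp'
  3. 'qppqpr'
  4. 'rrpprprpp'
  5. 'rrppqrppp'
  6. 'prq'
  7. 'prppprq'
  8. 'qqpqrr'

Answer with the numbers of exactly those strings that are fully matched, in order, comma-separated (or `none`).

3, 4, 6

1. 'qqpqpqrpp' → no match
2. 'rrrqqqppp' → no match
3. 'qppqpr' → match
4. 'rrpprprpp' → match
5. 'rrppqrppp' → no match
6. 'prq' → match
7. 'prppprq' → no match
8. 'qqpqrr' → no match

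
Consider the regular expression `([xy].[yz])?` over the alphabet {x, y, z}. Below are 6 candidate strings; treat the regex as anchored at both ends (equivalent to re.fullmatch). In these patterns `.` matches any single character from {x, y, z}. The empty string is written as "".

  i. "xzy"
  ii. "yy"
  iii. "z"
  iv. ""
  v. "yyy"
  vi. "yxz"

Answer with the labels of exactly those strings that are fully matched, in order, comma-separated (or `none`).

i → match
ii → no match
iii → no match
iv → match
v → match
vi → match

i, iv, v, vi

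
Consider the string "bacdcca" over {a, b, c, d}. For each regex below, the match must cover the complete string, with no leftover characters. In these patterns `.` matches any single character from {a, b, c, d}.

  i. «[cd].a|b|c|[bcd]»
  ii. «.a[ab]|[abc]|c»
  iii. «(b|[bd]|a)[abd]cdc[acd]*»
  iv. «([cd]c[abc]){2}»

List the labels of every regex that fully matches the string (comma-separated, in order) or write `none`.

iii

i → no match
ii → no match
iii → match
iv → no match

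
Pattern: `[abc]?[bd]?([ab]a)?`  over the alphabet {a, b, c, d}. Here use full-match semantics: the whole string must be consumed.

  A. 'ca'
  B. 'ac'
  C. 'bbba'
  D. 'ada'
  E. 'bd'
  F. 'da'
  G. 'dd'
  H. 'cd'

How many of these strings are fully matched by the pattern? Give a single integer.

3

A → no match
B → no match
C → match
D → no match
E → match
F → no match
G → no match
H → match
Total matched: 3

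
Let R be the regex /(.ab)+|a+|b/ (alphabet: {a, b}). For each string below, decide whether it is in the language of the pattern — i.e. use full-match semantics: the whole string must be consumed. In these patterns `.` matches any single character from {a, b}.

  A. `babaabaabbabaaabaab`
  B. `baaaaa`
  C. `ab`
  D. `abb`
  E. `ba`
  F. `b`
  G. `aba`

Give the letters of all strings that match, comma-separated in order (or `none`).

F

A → no match
B → no match
C → no match
D → no match
E → no match
F → match
G → no match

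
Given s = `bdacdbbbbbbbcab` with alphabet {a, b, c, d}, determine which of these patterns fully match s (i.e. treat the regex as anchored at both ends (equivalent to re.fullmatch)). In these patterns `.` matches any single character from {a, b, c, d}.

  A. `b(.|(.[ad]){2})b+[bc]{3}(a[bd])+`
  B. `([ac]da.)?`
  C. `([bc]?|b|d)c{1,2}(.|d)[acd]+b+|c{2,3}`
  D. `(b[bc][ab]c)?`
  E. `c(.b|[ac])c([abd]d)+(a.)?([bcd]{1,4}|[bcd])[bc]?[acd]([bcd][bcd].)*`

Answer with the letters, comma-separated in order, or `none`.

A

A → match
B → no match
C → no match
D → no match
E → no match — must start with `c`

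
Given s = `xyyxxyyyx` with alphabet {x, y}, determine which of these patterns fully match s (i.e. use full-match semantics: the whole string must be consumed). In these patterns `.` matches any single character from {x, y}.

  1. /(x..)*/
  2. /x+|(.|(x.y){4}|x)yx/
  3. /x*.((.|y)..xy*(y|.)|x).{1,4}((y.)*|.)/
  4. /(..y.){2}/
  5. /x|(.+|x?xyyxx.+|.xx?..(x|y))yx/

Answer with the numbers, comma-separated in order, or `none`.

1 → no match
2 → no match
3 → match
4 → no match
5 → match

3, 5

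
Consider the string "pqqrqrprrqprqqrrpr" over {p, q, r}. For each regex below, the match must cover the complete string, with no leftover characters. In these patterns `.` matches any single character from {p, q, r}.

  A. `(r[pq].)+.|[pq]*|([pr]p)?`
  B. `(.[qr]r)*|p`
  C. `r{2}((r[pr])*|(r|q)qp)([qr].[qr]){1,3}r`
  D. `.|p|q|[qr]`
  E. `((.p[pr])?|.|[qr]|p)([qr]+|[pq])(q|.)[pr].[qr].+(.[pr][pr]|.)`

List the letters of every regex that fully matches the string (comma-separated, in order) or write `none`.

E

A → no match
B → no match
C → no match — must start with "r"
D → no match
E → match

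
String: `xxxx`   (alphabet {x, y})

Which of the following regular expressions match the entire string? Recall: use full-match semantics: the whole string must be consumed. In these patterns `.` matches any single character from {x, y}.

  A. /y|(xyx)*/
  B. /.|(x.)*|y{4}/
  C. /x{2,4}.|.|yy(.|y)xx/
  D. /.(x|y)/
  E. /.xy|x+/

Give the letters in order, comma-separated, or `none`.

B, C, E

A → no match
B → match
C → match
D → no match
E → match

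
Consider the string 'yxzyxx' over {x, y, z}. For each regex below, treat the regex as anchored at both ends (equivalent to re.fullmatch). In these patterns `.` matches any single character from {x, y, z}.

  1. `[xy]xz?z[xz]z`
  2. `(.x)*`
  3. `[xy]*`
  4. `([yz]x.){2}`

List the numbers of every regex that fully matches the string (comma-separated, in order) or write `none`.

1 → no match — must end with 'z'
2 → no match
3 → no match
4 → match

4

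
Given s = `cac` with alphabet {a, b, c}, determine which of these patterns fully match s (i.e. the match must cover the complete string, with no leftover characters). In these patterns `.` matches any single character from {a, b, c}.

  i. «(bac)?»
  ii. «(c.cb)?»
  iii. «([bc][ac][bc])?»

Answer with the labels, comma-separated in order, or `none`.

i → no match
ii → no match
iii → match

iii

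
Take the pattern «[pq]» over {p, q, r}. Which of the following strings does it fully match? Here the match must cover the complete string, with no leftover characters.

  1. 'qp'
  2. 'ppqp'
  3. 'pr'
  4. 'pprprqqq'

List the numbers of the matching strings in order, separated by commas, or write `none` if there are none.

1 → no match
2 → no match
3 → no match
4 → no match

none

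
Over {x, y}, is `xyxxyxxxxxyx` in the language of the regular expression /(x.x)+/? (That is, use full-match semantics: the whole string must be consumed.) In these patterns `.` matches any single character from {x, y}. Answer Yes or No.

Yes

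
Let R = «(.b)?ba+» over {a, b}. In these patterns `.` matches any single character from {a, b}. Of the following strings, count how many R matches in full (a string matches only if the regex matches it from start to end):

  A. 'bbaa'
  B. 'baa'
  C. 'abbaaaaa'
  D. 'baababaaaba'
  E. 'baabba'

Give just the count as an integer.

A. 'bbaa' → no match
B. 'baa' → match
C. 'abbaaaaa' → match
D. 'baababaaaba' → no match
E. 'baabba' → no match
Total matched: 2

2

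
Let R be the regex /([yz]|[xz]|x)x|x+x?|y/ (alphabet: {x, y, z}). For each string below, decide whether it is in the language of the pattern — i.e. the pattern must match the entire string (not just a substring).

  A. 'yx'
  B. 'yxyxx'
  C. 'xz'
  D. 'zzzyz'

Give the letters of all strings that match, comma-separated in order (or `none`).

A

A → match
B → no match
C → no match
D → no match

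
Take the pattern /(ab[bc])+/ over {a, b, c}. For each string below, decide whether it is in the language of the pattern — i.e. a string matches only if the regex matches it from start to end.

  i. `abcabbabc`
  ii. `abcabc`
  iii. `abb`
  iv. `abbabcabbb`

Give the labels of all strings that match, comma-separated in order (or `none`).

i, ii, iii

i → match
ii → match
iii → match
iv → no match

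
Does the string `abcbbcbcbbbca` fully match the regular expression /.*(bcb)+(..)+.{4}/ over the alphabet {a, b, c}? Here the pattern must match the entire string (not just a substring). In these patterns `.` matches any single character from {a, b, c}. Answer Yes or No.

Yes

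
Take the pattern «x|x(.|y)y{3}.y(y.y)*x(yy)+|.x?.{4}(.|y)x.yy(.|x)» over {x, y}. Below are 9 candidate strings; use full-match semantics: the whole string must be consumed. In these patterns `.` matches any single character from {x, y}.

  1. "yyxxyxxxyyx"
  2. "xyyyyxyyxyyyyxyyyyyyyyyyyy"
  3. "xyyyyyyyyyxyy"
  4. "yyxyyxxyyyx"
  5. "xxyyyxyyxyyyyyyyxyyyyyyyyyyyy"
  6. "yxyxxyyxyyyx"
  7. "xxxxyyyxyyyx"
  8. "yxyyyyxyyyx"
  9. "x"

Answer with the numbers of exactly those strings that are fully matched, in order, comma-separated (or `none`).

1, 2, 3, 4, 5, 6, 7, 8, 9

1 → match
2 → match
3 → match
4 → match
5 → match
6 → match
7 → match
8 → match
9 → match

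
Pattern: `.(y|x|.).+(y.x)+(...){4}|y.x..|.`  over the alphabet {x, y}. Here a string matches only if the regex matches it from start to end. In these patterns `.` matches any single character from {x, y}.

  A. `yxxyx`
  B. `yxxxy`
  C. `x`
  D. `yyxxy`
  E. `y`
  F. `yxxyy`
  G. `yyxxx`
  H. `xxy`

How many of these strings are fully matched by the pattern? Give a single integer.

A. `yxxyx` → match
B. `yxxxy` → match
C. `x` → match
D. `yyxxy` → match
E. `y` → match
F. `yxxyy` → match
G. `yyxxx` → match
H. `xxy` → no match
Total matched: 7

7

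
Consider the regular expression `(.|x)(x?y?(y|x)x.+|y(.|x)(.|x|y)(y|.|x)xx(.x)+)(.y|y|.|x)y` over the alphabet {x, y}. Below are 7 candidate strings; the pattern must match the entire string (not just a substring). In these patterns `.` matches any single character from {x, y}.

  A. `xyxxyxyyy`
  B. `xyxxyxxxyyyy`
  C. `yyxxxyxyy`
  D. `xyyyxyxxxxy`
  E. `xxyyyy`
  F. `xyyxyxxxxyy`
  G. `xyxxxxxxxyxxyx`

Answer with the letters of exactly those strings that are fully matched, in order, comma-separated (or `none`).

A, B, C, F

A → match
B → match
C → match
D → no match
E → no match
F → match
G → no match — must end with `y`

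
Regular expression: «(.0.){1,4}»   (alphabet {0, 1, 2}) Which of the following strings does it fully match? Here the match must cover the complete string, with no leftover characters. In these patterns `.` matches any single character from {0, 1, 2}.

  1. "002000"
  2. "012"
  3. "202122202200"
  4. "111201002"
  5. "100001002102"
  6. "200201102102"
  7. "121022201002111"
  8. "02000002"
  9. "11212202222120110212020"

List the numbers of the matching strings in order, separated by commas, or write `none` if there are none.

1 → match
2 → no match
3 → no match
4 → no match
5 → match
6 → match
7 → no match
8 → no match
9 → no match

1, 5, 6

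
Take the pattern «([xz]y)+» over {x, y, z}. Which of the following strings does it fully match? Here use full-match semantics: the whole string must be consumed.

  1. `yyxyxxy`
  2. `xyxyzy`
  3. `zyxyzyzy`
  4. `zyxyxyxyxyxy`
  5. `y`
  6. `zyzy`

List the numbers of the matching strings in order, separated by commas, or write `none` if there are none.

2, 3, 4, 6

1. `yyxyxxy` → no match
2. `xyxyzy` → match
3. `zyxyzyzy` → match
4. `zyxyxyxyxyxy` → match
5. `y` → no match
6. `zyzy` → match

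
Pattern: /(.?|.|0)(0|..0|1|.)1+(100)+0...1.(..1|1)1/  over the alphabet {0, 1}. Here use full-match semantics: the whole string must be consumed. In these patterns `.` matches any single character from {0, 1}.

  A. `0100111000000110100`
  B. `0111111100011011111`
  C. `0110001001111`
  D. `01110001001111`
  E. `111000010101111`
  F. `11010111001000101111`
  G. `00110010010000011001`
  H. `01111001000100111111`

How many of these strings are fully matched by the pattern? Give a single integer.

A → no match — must end with `11`
B → no match
C → match
D → match
E → match
F → no match
G → no match — must end with `11`
H → match
Total matched: 4

4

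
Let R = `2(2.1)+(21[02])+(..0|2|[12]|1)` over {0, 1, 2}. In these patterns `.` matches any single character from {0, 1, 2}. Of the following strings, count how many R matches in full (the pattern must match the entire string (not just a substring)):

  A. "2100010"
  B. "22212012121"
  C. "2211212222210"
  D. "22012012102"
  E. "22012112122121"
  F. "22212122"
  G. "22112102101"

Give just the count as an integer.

A. "2100010" → no match — must start with "22"
B. "22212012121" → match
C → no match
D. "22012012102" → match
E → match
F. "22212122" → match
G. "22112102101" → match
Total matched: 5

5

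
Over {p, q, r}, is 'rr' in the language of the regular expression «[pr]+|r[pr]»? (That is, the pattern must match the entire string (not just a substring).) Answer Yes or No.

Yes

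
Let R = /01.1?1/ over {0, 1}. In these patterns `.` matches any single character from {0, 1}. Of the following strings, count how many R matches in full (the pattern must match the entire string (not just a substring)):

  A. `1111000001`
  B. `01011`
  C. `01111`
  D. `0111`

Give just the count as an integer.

3

A. `1111000001` → no match — must start with `01`
B. `01011` → match
C. `01111` → match
D. `0111` → match
Total matched: 3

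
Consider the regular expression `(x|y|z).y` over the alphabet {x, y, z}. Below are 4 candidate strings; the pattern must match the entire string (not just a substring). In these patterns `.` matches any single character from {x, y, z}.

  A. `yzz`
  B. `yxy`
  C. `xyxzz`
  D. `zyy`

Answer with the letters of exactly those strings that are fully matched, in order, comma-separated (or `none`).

A → no match — must end with `y`
B → match
C → no match — must end with `y`
D → match

B, D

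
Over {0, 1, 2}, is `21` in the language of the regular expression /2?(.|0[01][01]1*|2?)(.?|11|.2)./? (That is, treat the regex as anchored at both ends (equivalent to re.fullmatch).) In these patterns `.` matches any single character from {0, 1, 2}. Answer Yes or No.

Yes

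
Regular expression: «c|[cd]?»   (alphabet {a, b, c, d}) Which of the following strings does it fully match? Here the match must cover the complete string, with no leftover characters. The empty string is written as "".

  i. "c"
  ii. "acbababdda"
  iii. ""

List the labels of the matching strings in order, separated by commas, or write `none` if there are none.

i, iii

i → match
ii → no match
iii → match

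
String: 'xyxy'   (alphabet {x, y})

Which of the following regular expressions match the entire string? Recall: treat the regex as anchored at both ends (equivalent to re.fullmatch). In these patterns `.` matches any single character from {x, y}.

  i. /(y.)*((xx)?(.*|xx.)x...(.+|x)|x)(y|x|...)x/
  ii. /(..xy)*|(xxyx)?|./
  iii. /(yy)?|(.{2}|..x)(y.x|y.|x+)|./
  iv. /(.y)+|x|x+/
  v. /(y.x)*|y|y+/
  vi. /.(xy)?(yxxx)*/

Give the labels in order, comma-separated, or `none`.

i → no match — must end with 'x'
ii → match
iii → no match
iv → match
v → no match
vi → no match

ii, iv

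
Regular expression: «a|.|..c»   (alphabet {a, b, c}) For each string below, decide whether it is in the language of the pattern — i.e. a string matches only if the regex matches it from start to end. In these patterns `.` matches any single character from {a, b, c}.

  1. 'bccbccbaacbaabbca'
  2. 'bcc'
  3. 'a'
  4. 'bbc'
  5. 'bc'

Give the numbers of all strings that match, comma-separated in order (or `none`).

2, 3, 4

1 → no match
2 → match
3 → match
4 → match
5 → no match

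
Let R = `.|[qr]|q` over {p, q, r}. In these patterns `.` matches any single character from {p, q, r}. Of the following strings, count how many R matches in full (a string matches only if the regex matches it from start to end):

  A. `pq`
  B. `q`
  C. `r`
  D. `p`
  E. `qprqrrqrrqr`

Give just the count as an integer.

3

A → no match
B → match
C → match
D → match
E → no match
Total matched: 3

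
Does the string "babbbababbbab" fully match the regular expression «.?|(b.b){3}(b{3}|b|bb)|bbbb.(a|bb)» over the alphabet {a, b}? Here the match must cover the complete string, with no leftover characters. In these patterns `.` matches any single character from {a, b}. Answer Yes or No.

No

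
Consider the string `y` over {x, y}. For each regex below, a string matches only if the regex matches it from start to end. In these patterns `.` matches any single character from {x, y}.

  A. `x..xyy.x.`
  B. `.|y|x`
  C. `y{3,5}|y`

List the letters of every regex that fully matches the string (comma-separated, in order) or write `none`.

A → no match — must start with `x`
B → match
C → match

B, C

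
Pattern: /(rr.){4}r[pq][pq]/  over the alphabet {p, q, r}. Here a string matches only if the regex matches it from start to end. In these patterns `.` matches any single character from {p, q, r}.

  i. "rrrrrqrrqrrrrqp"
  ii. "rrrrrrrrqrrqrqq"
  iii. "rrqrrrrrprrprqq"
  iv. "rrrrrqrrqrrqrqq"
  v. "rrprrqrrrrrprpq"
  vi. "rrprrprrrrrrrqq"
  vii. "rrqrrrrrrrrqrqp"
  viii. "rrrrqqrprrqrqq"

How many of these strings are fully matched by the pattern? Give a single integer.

i → match
ii → match
iii → match
iv → match
v → match
vi → match
vii → match
viii → no match
Total matched: 7

7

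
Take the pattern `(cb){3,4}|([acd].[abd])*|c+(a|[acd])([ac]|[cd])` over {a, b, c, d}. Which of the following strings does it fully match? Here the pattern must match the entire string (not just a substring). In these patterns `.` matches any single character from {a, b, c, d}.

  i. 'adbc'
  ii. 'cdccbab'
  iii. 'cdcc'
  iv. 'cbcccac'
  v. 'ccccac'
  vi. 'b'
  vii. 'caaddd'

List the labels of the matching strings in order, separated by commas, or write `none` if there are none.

v, vii

i → no match
ii → no match
iii → no match
iv → no match
v → match
vi → no match
vii → match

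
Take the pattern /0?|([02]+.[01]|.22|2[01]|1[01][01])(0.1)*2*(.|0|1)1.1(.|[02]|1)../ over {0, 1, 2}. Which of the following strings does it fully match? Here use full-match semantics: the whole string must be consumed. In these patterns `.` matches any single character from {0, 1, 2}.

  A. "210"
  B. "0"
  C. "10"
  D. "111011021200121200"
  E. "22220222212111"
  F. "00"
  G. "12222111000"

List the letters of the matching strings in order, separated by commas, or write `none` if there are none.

B, G

A. "210" → no match
B. "0" → match
C. "10" → no match
D → no match
E → no match
F. "00" → no match
G. "12222111000" → match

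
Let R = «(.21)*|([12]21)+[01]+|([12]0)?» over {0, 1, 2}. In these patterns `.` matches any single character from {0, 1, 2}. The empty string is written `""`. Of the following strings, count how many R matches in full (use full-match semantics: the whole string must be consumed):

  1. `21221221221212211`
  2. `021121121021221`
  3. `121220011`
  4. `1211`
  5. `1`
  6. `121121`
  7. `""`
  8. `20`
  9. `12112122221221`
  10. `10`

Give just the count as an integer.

6

1 → no match
2 → match
3. `121220011` → no match
4. `1211` → match
5. `1` → no match
6. `121121` → match
7. `""` → match
8. `20` → match
9 → no match
10. `10` → match
Total matched: 6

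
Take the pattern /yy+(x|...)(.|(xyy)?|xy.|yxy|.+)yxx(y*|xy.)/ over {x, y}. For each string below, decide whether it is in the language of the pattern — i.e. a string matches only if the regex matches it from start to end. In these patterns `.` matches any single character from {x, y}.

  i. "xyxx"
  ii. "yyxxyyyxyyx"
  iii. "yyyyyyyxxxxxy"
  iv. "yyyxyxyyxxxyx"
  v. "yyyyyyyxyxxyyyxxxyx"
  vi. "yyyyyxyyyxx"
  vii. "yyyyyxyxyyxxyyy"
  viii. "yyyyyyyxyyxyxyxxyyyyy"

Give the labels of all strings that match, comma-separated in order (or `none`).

i → no match — must start with "yy"
ii → no match
iii → no match
iv → match
v → match
vi → match
vii → match
viii → match

iv, v, vi, vii, viii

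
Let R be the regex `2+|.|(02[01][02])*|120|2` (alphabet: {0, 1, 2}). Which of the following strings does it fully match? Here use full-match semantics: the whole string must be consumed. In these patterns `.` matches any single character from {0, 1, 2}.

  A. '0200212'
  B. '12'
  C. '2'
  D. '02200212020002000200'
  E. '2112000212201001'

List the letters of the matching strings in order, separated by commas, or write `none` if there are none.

C

A → no match
B → no match
C → match
D → no match
E → no match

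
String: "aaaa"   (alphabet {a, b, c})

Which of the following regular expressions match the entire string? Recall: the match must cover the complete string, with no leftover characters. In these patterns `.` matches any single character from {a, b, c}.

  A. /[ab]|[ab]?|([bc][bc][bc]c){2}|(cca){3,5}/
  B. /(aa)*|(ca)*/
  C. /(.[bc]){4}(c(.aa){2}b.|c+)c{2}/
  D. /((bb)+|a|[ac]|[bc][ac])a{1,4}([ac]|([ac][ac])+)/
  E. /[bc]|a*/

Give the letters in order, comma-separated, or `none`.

B, D, E

A → no match
B → match
C → no match — must end with "c"
D → match
E → match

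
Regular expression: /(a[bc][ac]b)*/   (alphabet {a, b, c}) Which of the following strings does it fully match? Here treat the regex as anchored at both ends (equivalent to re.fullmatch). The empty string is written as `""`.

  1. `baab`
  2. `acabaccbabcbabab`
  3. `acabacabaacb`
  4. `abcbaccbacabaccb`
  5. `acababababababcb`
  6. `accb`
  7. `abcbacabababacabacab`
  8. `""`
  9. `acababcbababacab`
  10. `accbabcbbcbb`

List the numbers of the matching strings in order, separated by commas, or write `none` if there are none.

2, 4, 5, 6, 7, 8, 9

1 → no match
2 → match
3 → no match
4 → match
5 → match
6 → match
7 → match
8 → match
9 → match
10 → no match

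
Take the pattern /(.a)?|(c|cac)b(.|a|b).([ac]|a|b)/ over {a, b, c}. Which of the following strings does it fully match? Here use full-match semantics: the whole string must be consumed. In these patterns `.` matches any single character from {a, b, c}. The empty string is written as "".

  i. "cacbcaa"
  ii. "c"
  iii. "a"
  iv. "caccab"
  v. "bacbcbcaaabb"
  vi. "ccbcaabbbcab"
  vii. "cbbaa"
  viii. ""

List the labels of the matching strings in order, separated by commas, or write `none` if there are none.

i. "cacbcaa" → match
ii. "c" → no match
iii. "a" → no match
iv. "caccab" → no match
v. "bacbcbcaaabb" → no match
vi. "ccbcaabbbcab" → no match
vii. "cbbaa" → match
viii. "" → match

i, vii, viii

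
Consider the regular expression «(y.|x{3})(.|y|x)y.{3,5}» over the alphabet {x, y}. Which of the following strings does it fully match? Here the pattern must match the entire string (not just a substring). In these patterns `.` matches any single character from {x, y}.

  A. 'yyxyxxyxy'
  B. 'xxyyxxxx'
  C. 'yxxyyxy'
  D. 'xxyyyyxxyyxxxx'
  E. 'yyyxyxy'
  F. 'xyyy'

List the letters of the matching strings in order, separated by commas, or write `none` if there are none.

A, C

A → match
B → no match
C → match
D → no match
E → no match
F → no match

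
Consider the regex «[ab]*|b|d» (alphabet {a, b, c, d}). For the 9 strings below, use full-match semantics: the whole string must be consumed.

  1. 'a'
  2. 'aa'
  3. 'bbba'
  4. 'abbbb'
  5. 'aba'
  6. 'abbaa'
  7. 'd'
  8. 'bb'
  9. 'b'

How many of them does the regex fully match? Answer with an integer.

1. 'a' → match
2. 'aa' → match
3. 'bbba' → match
4. 'abbbb' → match
5. 'aba' → match
6. 'abbaa' → match
7. 'd' → match
8. 'bb' → match
9. 'b' → match
Total matched: 9

9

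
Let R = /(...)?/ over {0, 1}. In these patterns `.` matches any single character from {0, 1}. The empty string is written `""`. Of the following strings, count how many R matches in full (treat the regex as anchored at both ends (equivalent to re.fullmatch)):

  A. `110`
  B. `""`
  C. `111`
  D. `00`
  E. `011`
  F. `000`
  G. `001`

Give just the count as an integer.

6

A → match
B → match
C → match
D → no match
E → match
F → match
G → match
Total matched: 6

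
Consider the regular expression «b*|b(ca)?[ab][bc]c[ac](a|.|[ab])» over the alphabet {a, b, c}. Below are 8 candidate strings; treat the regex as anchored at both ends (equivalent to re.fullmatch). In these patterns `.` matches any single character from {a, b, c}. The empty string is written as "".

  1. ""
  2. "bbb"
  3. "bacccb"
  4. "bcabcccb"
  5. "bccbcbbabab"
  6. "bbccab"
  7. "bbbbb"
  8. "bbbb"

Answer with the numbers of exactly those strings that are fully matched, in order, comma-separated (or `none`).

1 → match
2 → match
3 → match
4 → match
5 → no match
6 → match
7 → match
8 → match

1, 2, 3, 4, 6, 7, 8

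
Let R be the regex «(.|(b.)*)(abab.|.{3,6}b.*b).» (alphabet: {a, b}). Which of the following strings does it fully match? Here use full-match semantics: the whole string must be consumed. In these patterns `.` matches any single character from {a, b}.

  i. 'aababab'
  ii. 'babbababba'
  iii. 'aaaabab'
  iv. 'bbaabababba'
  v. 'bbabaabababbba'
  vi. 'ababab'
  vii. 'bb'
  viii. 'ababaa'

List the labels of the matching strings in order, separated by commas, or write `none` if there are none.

i, ii, iv, v, vi, viii

i. 'aababab' → match
ii. 'babbababba' → match
iii. 'aaaabab' → no match
iv. 'bbaabababba' → match
v → match
vi. 'ababab' → match
vii. 'bb' → no match
viii. 'ababaa' → match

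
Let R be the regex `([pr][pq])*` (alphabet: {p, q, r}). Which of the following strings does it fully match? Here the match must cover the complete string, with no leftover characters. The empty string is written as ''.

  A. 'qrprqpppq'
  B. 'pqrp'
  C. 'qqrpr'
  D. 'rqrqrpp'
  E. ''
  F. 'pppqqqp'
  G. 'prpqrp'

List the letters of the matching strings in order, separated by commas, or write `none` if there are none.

A → no match
B → match
C → no match
D → no match
E → match
F → no match
G → no match

B, E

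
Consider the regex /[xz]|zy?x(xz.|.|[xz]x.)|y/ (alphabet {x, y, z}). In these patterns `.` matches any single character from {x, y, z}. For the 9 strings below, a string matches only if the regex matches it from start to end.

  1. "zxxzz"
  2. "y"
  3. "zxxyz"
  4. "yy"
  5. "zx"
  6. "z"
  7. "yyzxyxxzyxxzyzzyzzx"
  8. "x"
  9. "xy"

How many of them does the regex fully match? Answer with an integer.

4

1. "zxxzz" → match
2. "y" → match
3. "zxxyz" → no match
4. "yy" → no match
5. "zx" → no match
6. "z" → match
7 → no match
8. "x" → match
9. "xy" → no match
Total matched: 4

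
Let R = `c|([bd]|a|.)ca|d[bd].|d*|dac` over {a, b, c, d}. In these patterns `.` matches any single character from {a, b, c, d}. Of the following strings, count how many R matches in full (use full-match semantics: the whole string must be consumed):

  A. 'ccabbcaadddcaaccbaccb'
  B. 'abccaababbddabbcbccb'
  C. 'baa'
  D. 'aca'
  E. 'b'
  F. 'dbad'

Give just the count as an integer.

A → no match
B → no match
C → no match
D → match
E → no match
F → no match
Total matched: 1

1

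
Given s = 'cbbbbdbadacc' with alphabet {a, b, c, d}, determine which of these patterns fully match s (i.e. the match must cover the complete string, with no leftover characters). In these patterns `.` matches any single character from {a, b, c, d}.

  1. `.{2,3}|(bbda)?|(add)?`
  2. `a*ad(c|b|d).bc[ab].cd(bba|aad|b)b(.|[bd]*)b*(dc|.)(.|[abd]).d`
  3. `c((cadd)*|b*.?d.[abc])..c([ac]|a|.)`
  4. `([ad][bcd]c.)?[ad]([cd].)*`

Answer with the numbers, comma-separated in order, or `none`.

1 → no match
2 → no match — must end with 'd'
3 → match
4 → no match

3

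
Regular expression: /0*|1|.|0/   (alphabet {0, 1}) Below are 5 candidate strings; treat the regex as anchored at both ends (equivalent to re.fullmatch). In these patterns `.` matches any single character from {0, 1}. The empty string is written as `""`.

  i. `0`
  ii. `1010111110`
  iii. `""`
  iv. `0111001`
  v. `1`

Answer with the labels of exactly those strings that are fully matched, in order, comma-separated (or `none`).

i, iii, v

i → match
ii → no match
iii → match
iv → no match
v → match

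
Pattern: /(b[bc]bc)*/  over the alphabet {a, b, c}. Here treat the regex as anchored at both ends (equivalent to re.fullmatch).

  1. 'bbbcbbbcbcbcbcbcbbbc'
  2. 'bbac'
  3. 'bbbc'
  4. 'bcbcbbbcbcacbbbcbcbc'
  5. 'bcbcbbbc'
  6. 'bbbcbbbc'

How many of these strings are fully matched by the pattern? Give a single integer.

4

1 → match
2 → no match
3 → match
4 → no match
5 → match
6 → match
Total matched: 4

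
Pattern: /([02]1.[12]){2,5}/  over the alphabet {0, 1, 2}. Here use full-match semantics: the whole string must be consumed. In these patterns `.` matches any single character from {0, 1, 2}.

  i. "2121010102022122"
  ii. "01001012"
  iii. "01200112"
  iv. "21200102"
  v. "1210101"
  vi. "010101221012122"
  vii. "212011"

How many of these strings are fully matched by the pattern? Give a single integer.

i → no match
ii → no match
iii → no match
iv → no match
v → no match
vi → no match
vii → no match
Total matched: 0

0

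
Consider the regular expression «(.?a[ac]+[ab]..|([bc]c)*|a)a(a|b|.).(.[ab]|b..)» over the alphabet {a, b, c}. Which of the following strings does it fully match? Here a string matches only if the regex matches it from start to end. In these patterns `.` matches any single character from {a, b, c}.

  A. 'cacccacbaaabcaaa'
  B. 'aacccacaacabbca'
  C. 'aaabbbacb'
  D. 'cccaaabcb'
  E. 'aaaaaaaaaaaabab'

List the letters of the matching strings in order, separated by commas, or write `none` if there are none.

B, E

A → no match
B → match
C → no match
D → no match
E → match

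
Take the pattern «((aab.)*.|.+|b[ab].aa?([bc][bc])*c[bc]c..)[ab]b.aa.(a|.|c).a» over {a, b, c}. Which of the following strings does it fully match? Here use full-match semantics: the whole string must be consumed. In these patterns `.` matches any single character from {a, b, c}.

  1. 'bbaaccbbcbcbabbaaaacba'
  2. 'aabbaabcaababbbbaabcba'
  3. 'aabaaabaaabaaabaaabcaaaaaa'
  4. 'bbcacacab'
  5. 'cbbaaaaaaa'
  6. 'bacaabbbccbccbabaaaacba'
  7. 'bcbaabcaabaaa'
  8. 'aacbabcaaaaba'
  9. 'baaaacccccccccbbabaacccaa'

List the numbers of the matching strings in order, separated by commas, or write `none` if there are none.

1 → match
2 → match
3 → match
4 → no match — must end with 'a'
5 → match
6 → match
7 → match
8 → match
9 → no match

1, 2, 3, 5, 6, 7, 8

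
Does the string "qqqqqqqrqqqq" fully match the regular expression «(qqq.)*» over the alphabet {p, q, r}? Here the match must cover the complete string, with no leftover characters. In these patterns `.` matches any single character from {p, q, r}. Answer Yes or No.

Yes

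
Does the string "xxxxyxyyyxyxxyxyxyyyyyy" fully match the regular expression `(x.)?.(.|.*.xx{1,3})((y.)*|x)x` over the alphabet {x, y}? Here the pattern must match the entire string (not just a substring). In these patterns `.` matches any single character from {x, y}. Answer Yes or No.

No

Every match must end with "x", but "xxxxyxyyyxyxxyxyxyyyyyy" does not.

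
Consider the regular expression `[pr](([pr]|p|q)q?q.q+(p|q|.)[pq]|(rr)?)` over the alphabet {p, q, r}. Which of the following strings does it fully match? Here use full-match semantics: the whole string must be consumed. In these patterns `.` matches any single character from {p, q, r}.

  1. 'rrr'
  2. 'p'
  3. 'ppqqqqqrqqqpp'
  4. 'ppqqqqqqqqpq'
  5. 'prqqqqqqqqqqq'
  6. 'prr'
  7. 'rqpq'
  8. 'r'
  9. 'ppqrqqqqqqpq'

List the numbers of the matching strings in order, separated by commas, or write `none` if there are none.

1. 'rrr' → match
2. 'p' → match
3 → no match
4. 'ppqqqqqqqqpq' → match
5 → match
6. 'prr' → match
7. 'rqpq' → no match
8. 'r' → match
9. 'ppqrqqqqqqpq' → match

1, 2, 4, 5, 6, 8, 9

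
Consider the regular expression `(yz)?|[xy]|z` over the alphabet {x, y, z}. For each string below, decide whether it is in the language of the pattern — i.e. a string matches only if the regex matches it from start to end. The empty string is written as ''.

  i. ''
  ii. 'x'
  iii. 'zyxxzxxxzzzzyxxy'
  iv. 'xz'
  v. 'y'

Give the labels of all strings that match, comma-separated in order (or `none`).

i. '' → match
ii. 'x' → match
iii → no match
iv. 'xz' → no match
v. 'y' → match

i, ii, v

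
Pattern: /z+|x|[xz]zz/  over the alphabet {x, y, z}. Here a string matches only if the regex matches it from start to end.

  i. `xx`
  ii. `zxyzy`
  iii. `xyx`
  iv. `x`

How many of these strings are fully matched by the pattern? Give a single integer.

1

i → no match
ii → no match
iii → no match
iv → match
Total matched: 1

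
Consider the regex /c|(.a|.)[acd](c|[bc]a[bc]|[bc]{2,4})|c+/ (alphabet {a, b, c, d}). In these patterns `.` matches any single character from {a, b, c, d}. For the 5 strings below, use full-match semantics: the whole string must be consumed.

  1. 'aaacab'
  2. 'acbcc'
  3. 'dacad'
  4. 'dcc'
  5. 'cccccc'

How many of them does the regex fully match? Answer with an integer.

1 → match
2 → match
3 → no match
4 → match
5 → match
Total matched: 4

4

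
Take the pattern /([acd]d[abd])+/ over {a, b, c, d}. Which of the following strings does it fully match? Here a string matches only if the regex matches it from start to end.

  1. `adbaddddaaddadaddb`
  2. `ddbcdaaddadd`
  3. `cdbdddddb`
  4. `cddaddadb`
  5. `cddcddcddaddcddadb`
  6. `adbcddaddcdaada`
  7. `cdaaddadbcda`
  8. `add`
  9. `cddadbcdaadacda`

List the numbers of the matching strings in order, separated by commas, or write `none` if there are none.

1, 2, 3, 4, 5, 6, 7, 8, 9

1 → match
2 → match
3 → match
4 → match
5 → match
6 → match
7 → match
8 → match
9 → match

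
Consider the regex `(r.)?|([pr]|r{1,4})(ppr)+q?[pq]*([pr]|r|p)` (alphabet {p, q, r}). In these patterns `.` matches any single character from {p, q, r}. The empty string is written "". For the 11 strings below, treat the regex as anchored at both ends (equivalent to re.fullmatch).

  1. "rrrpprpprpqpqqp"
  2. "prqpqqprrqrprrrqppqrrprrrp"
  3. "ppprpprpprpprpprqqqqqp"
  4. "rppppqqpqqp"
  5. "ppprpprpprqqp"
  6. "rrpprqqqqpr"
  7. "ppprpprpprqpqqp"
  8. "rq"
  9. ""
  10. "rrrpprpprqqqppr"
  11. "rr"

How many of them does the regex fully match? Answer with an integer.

1 → match
2 → no match
3 → match
4 → no match
5 → match
6 → match
7 → match
8 → match
9 → match
10 → match
11 → match
Total matched: 9

9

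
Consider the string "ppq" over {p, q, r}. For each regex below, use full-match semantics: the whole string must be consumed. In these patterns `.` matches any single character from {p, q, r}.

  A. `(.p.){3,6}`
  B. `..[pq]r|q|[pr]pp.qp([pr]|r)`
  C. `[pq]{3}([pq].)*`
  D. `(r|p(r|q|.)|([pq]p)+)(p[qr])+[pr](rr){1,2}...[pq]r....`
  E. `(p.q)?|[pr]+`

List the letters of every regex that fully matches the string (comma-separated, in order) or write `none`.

A → no match
B → no match
C → match
D → no match
E → match

C, E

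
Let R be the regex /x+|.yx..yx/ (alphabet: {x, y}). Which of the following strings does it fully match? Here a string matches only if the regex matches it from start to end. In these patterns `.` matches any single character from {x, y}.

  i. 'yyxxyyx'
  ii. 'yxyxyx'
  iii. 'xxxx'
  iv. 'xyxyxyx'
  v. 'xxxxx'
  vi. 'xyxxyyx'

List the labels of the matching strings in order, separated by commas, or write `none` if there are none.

i, iii, iv, v, vi

i → match
ii → no match
iii → match
iv → match
v → match
vi → match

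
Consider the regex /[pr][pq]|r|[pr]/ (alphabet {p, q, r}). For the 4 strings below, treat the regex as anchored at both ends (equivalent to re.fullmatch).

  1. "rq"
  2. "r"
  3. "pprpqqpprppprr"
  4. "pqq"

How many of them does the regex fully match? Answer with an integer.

2

1. "rq" → match
2. "r" → match
3 → no match
4. "pqq" → no match
Total matched: 2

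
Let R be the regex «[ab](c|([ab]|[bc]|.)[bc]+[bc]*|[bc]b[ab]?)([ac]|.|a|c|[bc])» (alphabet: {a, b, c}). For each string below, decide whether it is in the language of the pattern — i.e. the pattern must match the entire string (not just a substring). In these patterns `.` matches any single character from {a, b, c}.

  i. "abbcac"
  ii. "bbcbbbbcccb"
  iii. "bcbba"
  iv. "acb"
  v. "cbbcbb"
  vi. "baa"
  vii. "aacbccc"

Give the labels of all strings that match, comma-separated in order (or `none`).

i → no match
ii → match
iii → match
iv → match
v → no match
vi → no match
vii → match

ii, iii, iv, vii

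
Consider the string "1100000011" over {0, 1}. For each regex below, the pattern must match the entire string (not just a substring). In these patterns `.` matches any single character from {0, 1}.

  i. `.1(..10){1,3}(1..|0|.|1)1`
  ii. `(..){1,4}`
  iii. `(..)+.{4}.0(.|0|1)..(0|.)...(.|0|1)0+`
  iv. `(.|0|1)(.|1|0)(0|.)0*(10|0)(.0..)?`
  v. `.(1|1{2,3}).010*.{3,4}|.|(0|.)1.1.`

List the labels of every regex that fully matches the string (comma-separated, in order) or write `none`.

iv

i → no match
ii → no match
iii → no match — must end with "0"
iv → match
v → no match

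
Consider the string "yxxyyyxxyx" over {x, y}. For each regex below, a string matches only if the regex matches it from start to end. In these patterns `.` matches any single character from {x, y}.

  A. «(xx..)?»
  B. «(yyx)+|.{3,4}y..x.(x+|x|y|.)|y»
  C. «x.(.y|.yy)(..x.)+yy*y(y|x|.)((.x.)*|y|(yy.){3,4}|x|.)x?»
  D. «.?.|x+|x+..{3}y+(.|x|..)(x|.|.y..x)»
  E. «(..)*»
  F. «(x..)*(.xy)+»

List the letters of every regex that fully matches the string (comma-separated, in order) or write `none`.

A → no match
B → match
C → no match — must start with "x"
D → no match
E → match
F → no match — must end with "xy"

B, E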